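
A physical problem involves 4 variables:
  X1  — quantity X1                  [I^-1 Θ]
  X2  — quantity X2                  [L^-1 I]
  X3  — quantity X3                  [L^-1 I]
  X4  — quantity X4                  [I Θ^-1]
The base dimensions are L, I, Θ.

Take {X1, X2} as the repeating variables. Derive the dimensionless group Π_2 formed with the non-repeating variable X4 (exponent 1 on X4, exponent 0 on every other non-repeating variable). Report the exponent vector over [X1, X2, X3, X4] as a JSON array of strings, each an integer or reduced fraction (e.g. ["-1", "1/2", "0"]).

["1", "0", "0", "1"]

Exponent matrix [L,I,Θ] × [X1,X2,X3,X4]:
  L: [ 0 -1 -1  0]
  I: [-1  1  1  1]
  Θ: [ 1  0  0 -1]
RREF → pivots at {X1,X2} ⇒ r = 2
Pivot set = {X1,X2}, free = {X3,X4}
RREF:
  r0: [   1    0    0   -1]
  r1: [   0    1    1    0]
  r2: [   0    0    0    0]
Fix exponent of X4 at 1, X3 at 0; solve each RREF row for its pivot's exponent:
  r0: exp(X1) + (-1)·1 = 0 ⇒ exp(X1) = 1
  r1: exp(X2) + (0)·1 = 0 ⇒ exp(X2) = 0
Π_2 = X1 · X4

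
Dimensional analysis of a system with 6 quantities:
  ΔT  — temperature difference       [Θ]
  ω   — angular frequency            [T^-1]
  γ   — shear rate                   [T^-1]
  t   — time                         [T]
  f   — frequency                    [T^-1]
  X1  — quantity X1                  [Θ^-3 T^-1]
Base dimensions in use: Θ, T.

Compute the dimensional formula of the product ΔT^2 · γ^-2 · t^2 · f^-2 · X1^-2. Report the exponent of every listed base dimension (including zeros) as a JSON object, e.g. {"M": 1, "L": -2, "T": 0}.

{"Θ": 8, "T": 8}

Dimensional matrix (Θ×T by ΔT×ω×γ×t×f×X1):
  Θ: [ 1  0  0  0  0 -3]
  T: [ 0 -1 -1  1 -1 -1]
  [Θ]: (2)·1+(-2)·0+(2)·0+(-2)·0+(-2)·-3 = 8
  [T]: (2)·0+(-2)·-1+(2)·1+(-2)·-1+(-2)·-1 = 8
⇒ Θ^8 T^8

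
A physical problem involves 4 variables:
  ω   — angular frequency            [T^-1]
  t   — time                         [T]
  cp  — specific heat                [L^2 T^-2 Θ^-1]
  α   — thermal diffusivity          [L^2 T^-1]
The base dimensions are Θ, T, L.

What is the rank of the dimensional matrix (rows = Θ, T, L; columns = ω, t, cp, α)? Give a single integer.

Dimensional matrix (Θ×T×L by ω×t×cp×α):
  Θ: [ 0  0 -1  0]
  T: [-1  1 -2 -1]
  L: [ 0  0  2  2]
Echelon form has 3 nonzero rows (pivots: ω,cp,α)

3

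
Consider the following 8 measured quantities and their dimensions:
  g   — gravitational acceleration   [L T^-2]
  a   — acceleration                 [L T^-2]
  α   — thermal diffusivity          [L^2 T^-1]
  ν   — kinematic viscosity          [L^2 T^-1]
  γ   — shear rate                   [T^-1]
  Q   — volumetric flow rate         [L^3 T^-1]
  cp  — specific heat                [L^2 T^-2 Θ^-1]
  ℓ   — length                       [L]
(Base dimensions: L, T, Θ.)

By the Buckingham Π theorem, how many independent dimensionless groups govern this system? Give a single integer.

Exponent matrix [L,T,Θ] × [g,a,α,ν,γ,Q,cp,ℓ]:
  L: [ 1  1  2  2  0  3  2  1]
  T: [-2 -2 -1 -1 -1 -1 -2  0]
  Θ: [ 0  0  0  0  0  0 -1  0]
Echelon form has 3 nonzero rows (pivots: g,α,cp)
n=8, r=3 ⇒ 5 dimensionless groups

5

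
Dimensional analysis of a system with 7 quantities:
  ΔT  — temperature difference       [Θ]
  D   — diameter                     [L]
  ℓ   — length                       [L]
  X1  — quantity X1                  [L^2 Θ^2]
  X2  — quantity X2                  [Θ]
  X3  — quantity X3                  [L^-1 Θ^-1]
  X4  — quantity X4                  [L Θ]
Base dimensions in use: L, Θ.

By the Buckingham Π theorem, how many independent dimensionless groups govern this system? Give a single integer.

Exponent matrix [L,Θ] × [ΔT,D,ℓ,X1,X2,X3,X4]:
  L: [ 0  1  1  2  0 -1  1]
  Θ: [ 1  0  0  2  1 -1  1]
Row reduction gives pivot columns ΔT,D; rank = 2
7 vars − rank 2 = 5 Π groups

5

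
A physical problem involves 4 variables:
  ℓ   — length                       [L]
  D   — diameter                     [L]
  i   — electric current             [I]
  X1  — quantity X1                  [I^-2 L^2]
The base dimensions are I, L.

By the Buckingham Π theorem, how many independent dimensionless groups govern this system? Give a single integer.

Exponent matrix [I,L] × [ℓ,D,i,X1]:
  I: [ 0  0  1 -2]
  L: [ 1  1  0  2]
RREF → pivots at {ℓ,i} ⇒ r = 2
Π count = n − r = 4 − 2 = 2

2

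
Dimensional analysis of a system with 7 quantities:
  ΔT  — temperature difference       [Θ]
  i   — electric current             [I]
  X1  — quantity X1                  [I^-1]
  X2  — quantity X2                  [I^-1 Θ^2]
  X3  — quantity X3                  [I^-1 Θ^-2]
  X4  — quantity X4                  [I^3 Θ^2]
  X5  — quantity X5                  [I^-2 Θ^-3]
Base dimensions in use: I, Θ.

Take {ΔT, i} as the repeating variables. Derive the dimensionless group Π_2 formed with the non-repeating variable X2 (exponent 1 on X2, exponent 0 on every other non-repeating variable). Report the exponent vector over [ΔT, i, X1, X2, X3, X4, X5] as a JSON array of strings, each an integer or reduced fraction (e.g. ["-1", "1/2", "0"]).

["-2", "1", "0", "1", "0", "0", "0"]

Dimensional matrix (I×Θ by ΔT×i×X1×X2×X3×X4×X5):
  I: [ 0  1 -1 -1 -1  3 -2]
  Θ: [ 1  0  0  2 -2  2 -3]
Row reduction gives pivot columns ΔT,i; rank = 2
Repeat: ΔT,i; free: X1,X2,X3,X4,X5
RREF:
  r0: [   1    0    0    2   -2    2   -3]
  r1: [   0    1   -1   -1   -1    3   -2]
Fix exponent of X2 at 1, X1 at 0, X3 at 0, X4 at 0, X5 at 0; solve each RREF row for its pivot's exponent:
  r0: exp(ΔT) + (2)·1 = 0 ⇒ exp(ΔT) = -2
  r1: exp(i) + (-1)·1 = 0 ⇒ exp(i) = 1
Π_2 = ΔT^-2 · i · X2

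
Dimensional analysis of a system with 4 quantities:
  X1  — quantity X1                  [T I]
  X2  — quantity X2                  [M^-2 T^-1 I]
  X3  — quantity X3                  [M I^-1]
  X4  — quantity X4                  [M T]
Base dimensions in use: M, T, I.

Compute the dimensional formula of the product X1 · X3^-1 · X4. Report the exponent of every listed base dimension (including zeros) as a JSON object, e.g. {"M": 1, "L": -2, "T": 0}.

Exponent matrix [M,T,I] × [X1,X2,X3,X4]:
  M: [ 0 -2  1  1]
  T: [ 1 -1  0  1]
  I: [ 1  1 -1  0]
  [M]: (1)·0+(-1)·1+(1)·1 = 0
  [T]: (1)·1+(-1)·0+(1)·1 = 2
  [I]: (1)·1+(-1)·-1+(1)·0 = 2
⇒ T^2 I^2

{"M": 0, "T": 2, "I": 2}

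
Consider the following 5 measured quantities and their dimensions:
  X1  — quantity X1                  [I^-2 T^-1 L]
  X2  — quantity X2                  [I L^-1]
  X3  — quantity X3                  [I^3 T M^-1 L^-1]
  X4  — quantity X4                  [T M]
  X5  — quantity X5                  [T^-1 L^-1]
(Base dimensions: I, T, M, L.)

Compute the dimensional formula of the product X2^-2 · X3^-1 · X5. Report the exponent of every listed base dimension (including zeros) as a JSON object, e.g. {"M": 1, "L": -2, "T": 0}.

{"I": -5, "T": -2, "M": 1, "L": 2}

Write exponents as rows I,T,M,L / cols X1,X2,X3,X4,X5:
  I: [-2  1  3  0  0]
  T: [-1  0  1  1 -1]
  M: [ 0  0 -1  1  0]
  L: [ 1 -1 -1  0 -1]
  [I]: (-2)·1+(-1)·3+(1)·0 = -5
  [T]: (-2)·0+(-1)·1+(1)·-1 = -2
  [M]: (-2)·0+(-1)·-1+(1)·0 = 1
  [L]: (-2)·-1+(-1)·-1+(1)·-1 = 2
⇒ I^-5 T^-2 M L^2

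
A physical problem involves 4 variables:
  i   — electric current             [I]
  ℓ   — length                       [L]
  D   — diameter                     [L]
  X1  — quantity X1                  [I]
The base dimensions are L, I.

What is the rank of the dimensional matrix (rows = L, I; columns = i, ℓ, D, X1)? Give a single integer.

2

Write exponents as rows L,I / cols i,ℓ,D,X1:
  L: [ 0  1  1  0]
  I: [ 1  0  0  1]
Row reduction gives pivot columns i,ℓ; rank = 2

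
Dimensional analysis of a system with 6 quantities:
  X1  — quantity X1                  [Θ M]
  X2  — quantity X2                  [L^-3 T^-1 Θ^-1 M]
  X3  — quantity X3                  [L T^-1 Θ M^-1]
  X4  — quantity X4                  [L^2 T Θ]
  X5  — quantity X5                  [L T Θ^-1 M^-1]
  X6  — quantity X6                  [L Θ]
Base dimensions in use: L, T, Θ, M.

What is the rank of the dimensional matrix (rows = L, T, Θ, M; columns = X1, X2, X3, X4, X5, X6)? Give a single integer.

3

Exponent matrix [L,T,Θ,M] × [X1,X2,X3,X4,X5,X6]:
  L: [ 0 -3  1  2  1  1]
  T: [ 0 -1 -1  1  1  0]
  Θ: [ 1 -1  1  1 -1  1]
  M: [ 1  1 -1  0 -1  0]
Row reduction gives pivot columns X1,X2,X3; rank = 3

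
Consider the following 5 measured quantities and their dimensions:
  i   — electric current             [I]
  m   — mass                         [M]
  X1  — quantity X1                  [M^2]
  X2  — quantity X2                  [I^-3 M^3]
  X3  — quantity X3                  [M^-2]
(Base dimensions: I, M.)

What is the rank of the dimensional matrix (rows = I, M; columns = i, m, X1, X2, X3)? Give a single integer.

2

Write exponents as rows I,M / cols i,m,X1,X2,X3:
  I: [ 1  0  0 -3  0]
  M: [ 0  1  2  3 -2]
RREF → pivots at {i,m} ⇒ r = 2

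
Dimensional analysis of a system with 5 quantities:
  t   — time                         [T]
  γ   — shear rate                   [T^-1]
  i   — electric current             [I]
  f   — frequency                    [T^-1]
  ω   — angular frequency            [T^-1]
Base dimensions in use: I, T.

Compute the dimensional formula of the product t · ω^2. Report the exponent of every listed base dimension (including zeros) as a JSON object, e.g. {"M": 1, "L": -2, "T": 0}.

Write exponents as rows I,T / cols t,γ,i,f,ω:
  I: [ 0  0  1  0  0]
  T: [ 1 -1  0 -1 -1]
  [I]: (1)·0+(2)·0 = 0
  [T]: (1)·1+(2)·-1 = -1
⇒ T^-1

{"I": 0, "T": -1}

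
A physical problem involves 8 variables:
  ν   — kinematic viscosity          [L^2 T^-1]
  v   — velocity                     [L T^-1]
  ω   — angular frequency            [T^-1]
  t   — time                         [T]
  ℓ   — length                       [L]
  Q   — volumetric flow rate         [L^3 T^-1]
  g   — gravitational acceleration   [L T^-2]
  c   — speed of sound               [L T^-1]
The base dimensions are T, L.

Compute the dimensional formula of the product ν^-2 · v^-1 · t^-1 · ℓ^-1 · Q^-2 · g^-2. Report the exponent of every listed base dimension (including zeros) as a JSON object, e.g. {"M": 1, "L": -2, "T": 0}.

Write exponents as rows T,L / cols ν,v,ω,t,ℓ,Q,g,c:
  T: [-1 -1 -1  1  0 -1 -2 -1]
  L: [ 2  1  0  0  1  3  1  1]
  [T]: (-2)·-1+(-1)·-1+(-1)·1+(-1)·0+(-2)·-1+(-2)·-2 = 8
  [L]: (-2)·2+(-1)·1+(-1)·0+(-1)·1+(-2)·3+(-2)·1 = -14
⇒ T^8 L^-14

{"T": 8, "L": -14}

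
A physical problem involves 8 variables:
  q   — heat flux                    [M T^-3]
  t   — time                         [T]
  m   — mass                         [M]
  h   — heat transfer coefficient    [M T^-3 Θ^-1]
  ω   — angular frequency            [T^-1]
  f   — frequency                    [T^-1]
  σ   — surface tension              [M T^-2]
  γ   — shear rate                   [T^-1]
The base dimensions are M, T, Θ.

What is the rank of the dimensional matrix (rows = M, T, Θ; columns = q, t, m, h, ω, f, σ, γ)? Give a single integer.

Dimensional matrix (M×T×Θ by q×t×m×h×ω×f×σ×γ):
  M: [ 1  0  1  1  0  0  1  0]
  T: [-3  1  0 -3 -1 -1 -2 -1]
  Θ: [ 0  0  0 -1  0  0  0  0]
Row reduction gives pivot columns q,t,h; rank = 3

3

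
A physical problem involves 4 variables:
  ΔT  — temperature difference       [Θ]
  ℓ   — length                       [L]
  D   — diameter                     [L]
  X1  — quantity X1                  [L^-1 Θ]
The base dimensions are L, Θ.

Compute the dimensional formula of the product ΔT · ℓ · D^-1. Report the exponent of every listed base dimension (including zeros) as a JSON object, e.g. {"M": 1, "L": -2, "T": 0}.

Exponent matrix [L,Θ] × [ΔT,ℓ,D,X1]:
  L: [ 0  1  1 -1]
  Θ: [ 1  0  0  1]
  [L]: (1)·0+(1)·1+(-1)·1 = 0
  [Θ]: (1)·1+(1)·0+(-1)·0 = 1
⇒ Θ

{"L": 0, "Θ": 1}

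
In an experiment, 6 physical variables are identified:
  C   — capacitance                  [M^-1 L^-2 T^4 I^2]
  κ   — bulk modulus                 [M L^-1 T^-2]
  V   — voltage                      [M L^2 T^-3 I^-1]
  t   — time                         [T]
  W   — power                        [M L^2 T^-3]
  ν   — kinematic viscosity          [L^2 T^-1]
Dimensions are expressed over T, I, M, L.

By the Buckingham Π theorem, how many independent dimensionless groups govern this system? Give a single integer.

2

Exponent matrix [T,I,M,L] × [C,κ,V,t,W,ν]:
  T: [ 4 -2 -3  1 -3 -1]
  I: [ 2  0 -1  0  0  0]
  M: [-1  1  1  0  1  0]
  L: [-2 -1  2  0  2  2]
Echelon form has 4 nonzero rows (pivots: C,κ,V,t)
n=6, r=4 ⇒ 2 dimensionless groups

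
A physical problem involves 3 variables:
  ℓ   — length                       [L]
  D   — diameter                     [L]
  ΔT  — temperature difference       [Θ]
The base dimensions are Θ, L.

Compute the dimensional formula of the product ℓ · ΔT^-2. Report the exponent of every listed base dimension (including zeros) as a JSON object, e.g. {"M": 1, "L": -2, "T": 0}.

{"Θ": -2, "L": 1}

Write exponents as rows Θ,L / cols ℓ,D,ΔT:
  Θ: [ 0  0  1]
  L: [ 1  1  0]
  [Θ]: (1)·0+(-2)·1 = -2
  [L]: (1)·1+(-2)·0 = 1
⇒ Θ^-2 L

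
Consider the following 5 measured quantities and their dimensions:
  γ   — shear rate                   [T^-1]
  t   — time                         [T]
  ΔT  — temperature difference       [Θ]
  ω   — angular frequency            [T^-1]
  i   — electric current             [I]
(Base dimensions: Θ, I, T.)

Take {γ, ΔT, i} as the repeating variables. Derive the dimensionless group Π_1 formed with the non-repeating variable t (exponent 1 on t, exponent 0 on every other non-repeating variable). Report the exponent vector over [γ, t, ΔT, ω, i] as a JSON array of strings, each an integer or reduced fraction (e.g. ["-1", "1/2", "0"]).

["1", "1", "0", "0", "0"]

Write exponents as rows Θ,I,T / cols γ,t,ΔT,ω,i:
  Θ: [ 0  0  1  0  0]
  I: [ 0  0  0  0  1]
  T: [-1  1  0 -1  0]
Echelon form has 3 nonzero rows (pivots: γ,ΔT,i)
Pivot set = {γ,ΔT,i}, free = {t,ω}
RREF:
  r0: [   1   -1    0    1    0]
  r1: [   0    0    1    0    0]
  r2: [   0    0    0    0    1]
Fix exponent of t at 1, ω at 0; solve each RREF row for its pivot's exponent:
  r0: exp(γ) + (-1)·1 = 0 ⇒ exp(γ) = 1
  r1: exp(ΔT) + (0)·1 = 0 ⇒ exp(ΔT) = 0
  r2: exp(i) + (0)·1 = 0 ⇒ exp(i) = 0
Π_1 = γ · t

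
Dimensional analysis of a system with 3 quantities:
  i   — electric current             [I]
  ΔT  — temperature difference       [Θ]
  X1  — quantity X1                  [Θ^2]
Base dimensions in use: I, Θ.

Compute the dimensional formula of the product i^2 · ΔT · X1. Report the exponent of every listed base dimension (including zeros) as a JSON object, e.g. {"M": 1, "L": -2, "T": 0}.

Exponent matrix [I,Θ] × [i,ΔT,X1]:
  I: [ 1  0  0]
  Θ: [ 0  1  2]
  [I]: (2)·1+(1)·0+(1)·0 = 2
  [Θ]: (2)·0+(1)·1+(1)·2 = 3
⇒ I^2 Θ^3

{"I": 2, "Θ": 3}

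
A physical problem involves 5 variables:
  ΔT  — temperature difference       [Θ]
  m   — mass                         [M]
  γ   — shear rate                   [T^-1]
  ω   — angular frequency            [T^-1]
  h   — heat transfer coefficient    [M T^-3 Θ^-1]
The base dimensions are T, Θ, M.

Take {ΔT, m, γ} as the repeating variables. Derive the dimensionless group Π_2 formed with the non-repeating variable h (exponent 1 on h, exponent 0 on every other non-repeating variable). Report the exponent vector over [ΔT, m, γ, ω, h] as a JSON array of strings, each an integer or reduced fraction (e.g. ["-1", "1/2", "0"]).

["1", "-1", "-3", "0", "1"]

Exponent matrix [T,Θ,M] × [ΔT,m,γ,ω,h]:
  T: [ 0  0 -1 -1 -3]
  Θ: [ 1  0  0  0 -1]
  M: [ 0  1  0  0  1]
Echelon form has 3 nonzero rows (pivots: ΔT,m,γ)
Pivot set = {ΔT,m,γ}, free = {ω,h}
RREF:
  r0: [   1    0    0    0   -1]
  r1: [   0    1    0    0    1]
  r2: [   0    0    1    1    3]
Fix exponent of h at 1, ω at 0; solve each RREF row for its pivot's exponent:
  r0: exp(ΔT) + (-1)·1 = 0 ⇒ exp(ΔT) = 1
  r1: exp(m) + (1)·1 = 0 ⇒ exp(m) = -1
  r2: exp(γ) + (3)·1 = 0 ⇒ exp(γ) = -3
Π_2 = ΔT · m^-1 · γ^-3 · h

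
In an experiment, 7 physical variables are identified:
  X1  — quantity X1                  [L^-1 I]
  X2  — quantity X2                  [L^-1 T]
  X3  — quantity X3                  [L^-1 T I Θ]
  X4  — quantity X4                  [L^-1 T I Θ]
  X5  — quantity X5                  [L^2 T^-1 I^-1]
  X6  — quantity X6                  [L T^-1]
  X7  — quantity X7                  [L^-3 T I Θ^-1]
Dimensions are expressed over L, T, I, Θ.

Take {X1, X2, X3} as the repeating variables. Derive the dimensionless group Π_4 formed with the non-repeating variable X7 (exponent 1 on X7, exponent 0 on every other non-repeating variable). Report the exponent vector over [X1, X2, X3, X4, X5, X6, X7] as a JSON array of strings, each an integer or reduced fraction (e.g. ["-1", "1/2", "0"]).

["-2", "-2", "1", "0", "0", "0", "1"]

Exponent matrix [L,T,I,Θ] × [X1,X2,X3,X4,X5,X6,X7]:
  L: [-1 -1 -1 -1  2  1 -3]
  T: [ 0  1  1  1 -1 -1  1]
  I: [ 1  0  1  1 -1  0  1]
  Θ: [ 0  0  1  1  0  0 -1]
Row reduction gives pivot columns X1,X2,X3; rank = 3
Repeat: X1,X2,X3; free: X4,X5,X6,X7
RREF:
  r0: [   1    0    0    0   -1    0    2]
  r1: [   0    1    0    0   -1   -1    2]
  r2: [   0    0    1    1    0    0   -1]
  r3: [   0    0    0    0    0    0    0]
Fix exponent of X7 at 1, X4 at 0, X5 at 0, X6 at 0; solve each RREF row for its pivot's exponent:
  r0: exp(X1) + (2)·1 = 0 ⇒ exp(X1) = -2
  r1: exp(X2) + (2)·1 = 0 ⇒ exp(X2) = -2
  r2: exp(X3) + (-1)·1 = 0 ⇒ exp(X3) = 1
Π_4 = X1^-2 · X2^-2 · X3 · X7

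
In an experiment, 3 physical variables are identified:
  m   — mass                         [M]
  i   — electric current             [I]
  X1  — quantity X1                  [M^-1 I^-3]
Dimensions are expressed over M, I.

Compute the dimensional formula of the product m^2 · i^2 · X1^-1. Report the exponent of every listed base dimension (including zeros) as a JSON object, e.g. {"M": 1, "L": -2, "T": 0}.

{"M": 3, "I": 5}

Dimensional matrix (M×I by m×i×X1):
  M: [ 1  0 -1]
  I: [ 0  1 -3]
  [M]: (2)·1+(2)·0+(-1)·-1 = 3
  [I]: (2)·0+(2)·1+(-1)·-3 = 5
⇒ M^3 I^5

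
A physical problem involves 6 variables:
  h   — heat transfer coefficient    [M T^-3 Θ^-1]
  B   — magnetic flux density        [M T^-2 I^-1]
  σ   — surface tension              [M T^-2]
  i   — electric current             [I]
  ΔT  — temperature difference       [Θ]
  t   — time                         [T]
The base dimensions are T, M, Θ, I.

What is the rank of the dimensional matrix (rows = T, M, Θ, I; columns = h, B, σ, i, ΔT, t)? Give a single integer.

4

Dimensional matrix (T×M×Θ×I by h×B×σ×i×ΔT×t):
  T: [-3 -2 -2  0  0  1]
  M: [ 1  1  1  0  0  0]
  Θ: [-1  0  0  0  1  0]
  I: [ 0 -1  0  1  0  0]
Row reduction gives pivot columns h,B,σ,ΔT; rank = 4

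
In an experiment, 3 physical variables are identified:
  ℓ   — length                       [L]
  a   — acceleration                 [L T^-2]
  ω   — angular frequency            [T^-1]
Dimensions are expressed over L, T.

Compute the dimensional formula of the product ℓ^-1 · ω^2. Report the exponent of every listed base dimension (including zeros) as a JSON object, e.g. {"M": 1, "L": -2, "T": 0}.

Write exponents as rows L,T / cols ℓ,a,ω:
  L: [ 1  1  0]
  T: [ 0 -2 -1]
  [L]: (-1)·1+(2)·0 = -1
  [T]: (-1)·0+(2)·-1 = -2
⇒ L^-1 T^-2

{"L": -1, "T": -2}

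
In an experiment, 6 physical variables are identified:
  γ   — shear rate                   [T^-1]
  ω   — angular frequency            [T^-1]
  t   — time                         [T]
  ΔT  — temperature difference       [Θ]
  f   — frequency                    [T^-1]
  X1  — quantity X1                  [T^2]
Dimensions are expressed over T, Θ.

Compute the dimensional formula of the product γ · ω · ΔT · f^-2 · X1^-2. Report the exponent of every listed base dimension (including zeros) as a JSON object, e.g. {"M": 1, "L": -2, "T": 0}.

Dimensional matrix (T×Θ by γ×ω×t×ΔT×f×X1):
  T: [-1 -1  1  0 -1  2]
  Θ: [ 0  0  0  1  0  0]
  [T]: (1)·-1+(1)·-1+(1)·0+(-2)·-1+(-2)·2 = -4
  [Θ]: (1)·0+(1)·0+(1)·1+(-2)·0+(-2)·0 = 1
⇒ T^-4 Θ

{"T": -4, "Θ": 1}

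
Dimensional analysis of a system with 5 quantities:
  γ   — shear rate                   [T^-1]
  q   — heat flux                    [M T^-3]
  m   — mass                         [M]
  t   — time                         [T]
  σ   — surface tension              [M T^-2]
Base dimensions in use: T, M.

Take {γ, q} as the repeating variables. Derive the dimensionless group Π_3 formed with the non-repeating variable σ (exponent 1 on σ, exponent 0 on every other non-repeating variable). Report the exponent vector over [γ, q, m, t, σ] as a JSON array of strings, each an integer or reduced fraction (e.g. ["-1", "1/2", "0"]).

["1", "-1", "0", "0", "1"]

Exponent matrix [T,M] × [γ,q,m,t,σ]:
  T: [-1 -3  0  1 -2]
  M: [ 0  1  1  0  1]
Echelon form has 2 nonzero rows (pivots: γ,q)
Pivot set = {γ,q}, free = {m,t,σ}
RREF:
  r0: [   1    0   -3   -1   -1]
  r1: [   0    1    1    0    1]
Fix exponent of σ at 1, m at 0, t at 0; solve each RREF row for its pivot's exponent:
  r0: exp(γ) + (-1)·1 = 0 ⇒ exp(γ) = 1
  r1: exp(q) + (1)·1 = 0 ⇒ exp(q) = -1
Π_3 = γ · q^-1 · σ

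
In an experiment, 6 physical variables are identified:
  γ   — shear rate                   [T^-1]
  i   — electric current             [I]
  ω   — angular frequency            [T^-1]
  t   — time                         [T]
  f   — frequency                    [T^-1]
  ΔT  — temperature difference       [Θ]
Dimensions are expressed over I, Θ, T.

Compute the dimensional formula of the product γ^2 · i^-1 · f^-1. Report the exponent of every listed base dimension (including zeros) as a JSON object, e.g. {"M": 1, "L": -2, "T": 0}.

Dimensional matrix (I×Θ×T by γ×i×ω×t×f×ΔT):
  I: [ 0  1  0  0  0  0]
  Θ: [ 0  0  0  0  0  1]
  T: [-1  0 -1  1 -1  0]
  [I]: (2)·0+(-1)·1+(-1)·0 = -1
  [Θ]: (2)·0+(-1)·0+(-1)·0 = 0
  [T]: (2)·-1+(-1)·0+(-1)·-1 = -1
⇒ I^-1 T^-1

{"I": -1, "Θ": 0, "T": -1}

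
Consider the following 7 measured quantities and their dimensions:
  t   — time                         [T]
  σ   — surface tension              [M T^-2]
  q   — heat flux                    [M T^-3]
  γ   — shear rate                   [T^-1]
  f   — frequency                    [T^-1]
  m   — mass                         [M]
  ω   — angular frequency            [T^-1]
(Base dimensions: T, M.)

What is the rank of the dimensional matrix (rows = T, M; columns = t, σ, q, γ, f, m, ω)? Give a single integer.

Dimensional matrix (T×M by t×σ×q×γ×f×m×ω):
  T: [ 1 -2 -3 -1 -1  0 -1]
  M: [ 0  1  1  0  0  1  0]
Echelon form has 2 nonzero rows (pivots: t,σ)

2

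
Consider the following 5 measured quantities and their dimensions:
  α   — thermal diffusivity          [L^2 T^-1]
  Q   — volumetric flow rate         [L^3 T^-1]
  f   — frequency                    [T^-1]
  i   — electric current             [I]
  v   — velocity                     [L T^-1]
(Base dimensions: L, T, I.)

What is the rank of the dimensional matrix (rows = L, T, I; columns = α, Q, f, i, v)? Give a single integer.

Write exponents as rows L,T,I / cols α,Q,f,i,v:
  L: [ 2  3  0  0  1]
  T: [-1 -1 -1  0 -1]
  I: [ 0  0  0  1  0]
Echelon form has 3 nonzero rows (pivots: α,Q,i)

3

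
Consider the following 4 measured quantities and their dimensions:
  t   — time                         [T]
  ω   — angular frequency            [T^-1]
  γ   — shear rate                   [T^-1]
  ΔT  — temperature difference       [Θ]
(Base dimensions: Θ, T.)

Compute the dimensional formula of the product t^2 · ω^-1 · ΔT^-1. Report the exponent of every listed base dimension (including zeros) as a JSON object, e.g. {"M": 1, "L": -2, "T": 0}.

{"Θ": -1, "T": 3}

Write exponents as rows Θ,T / cols t,ω,γ,ΔT:
  Θ: [ 0  0  0  1]
  T: [ 1 -1 -1  0]
  [Θ]: (2)·0+(-1)·0+(-1)·1 = -1
  [T]: (2)·1+(-1)·-1+(-1)·0 = 3
⇒ Θ^-1 T^3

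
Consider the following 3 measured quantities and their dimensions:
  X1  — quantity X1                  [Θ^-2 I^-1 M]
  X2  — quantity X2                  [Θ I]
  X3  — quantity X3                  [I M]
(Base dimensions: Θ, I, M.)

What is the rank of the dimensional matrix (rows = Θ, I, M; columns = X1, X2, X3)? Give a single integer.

2

Dimensional matrix (Θ×I×M by X1×X2×X3):
  Θ: [-2  1  0]
  I: [-1  1  1]
  M: [ 1  0  1]
RREF → pivots at {X1,X2} ⇒ r = 2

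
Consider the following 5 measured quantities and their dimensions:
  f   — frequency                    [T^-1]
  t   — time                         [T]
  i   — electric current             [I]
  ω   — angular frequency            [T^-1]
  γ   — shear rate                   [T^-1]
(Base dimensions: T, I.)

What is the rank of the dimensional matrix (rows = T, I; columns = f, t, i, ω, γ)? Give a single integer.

2

Exponent matrix [T,I] × [f,t,i,ω,γ]:
  T: [-1  1  0 -1 -1]
  I: [ 0  0  1  0  0]
Row reduction gives pivot columns f,i; rank = 2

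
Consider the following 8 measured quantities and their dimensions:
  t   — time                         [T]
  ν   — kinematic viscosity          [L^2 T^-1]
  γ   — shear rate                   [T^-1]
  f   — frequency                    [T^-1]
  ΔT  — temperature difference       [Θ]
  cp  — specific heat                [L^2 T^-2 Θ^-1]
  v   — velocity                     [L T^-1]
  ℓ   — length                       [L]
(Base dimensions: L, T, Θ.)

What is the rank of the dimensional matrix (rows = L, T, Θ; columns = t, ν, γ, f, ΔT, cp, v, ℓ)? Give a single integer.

3

Exponent matrix [L,T,Θ] × [t,ν,γ,f,ΔT,cp,v,ℓ]:
  L: [ 0  2  0  0  0  2  1  1]
  T: [ 1 -1 -1 -1  0 -2 -1  0]
  Θ: [ 0  0  0  0  1 -1  0  0]
Echelon form has 3 nonzero rows (pivots: t,ν,ΔT)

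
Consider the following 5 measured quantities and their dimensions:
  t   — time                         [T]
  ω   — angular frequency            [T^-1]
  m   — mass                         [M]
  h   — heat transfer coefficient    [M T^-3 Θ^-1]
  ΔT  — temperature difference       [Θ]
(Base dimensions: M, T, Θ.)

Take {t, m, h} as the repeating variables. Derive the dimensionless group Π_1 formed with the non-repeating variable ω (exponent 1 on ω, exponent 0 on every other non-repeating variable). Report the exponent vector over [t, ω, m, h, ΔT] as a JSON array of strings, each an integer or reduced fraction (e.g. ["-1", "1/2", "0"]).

Exponent matrix [M,T,Θ] × [t,ω,m,h,ΔT]:
  M: [ 0  0  1  1  0]
  T: [ 1 -1  0 -3  0]
  Θ: [ 0  0  0 -1  1]
RREF → pivots at {t,m,h} ⇒ r = 3
Pivot set = {t,m,h}, free = {ω,ΔT}
RREF:
  r0: [   1   -1    0    0   -3]
  r1: [   0    0    1    0    1]
  r2: [   0    0    0    1   -1]
Fix exponent of ω at 1, ΔT at 0; solve each RREF row for its pivot's exponent:
  r0: exp(t) + (-1)·1 = 0 ⇒ exp(t) = 1
  r1: exp(m) + (0)·1 = 0 ⇒ exp(m) = 0
  r2: exp(h) + (0)·1 = 0 ⇒ exp(h) = 0
Π_1 = t · ω

["1", "1", "0", "0", "0"]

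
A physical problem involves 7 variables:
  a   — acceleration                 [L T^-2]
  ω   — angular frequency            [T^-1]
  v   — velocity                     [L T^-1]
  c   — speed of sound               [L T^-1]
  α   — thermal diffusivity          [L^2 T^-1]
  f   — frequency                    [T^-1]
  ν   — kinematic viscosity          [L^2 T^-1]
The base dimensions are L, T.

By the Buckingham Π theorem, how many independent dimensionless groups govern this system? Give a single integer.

5

Dimensional matrix (L×T by a×ω×v×c×α×f×ν):
  L: [ 1  0  1  1  2  0  2]
  T: [-2 -1 -1 -1 -1 -1 -1]
RREF → pivots at {a,ω} ⇒ r = 2
n=7, r=2 ⇒ 5 dimensionless groups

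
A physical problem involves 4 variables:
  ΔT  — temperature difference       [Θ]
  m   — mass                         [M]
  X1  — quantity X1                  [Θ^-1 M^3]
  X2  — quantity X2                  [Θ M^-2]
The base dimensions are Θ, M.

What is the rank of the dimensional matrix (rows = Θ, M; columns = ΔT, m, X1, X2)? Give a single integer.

2

Exponent matrix [Θ,M] × [ΔT,m,X1,X2]:
  Θ: [ 1  0 -1  1]
  M: [ 0  1  3 -2]
RREF → pivots at {ΔT,m} ⇒ r = 2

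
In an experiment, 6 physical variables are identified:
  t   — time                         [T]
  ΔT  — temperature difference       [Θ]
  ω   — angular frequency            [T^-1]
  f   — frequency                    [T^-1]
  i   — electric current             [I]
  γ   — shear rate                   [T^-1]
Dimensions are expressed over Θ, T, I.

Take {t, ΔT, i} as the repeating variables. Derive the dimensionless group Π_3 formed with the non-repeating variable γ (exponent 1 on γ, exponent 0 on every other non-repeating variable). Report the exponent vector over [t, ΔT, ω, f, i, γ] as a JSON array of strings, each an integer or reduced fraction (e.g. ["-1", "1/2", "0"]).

Write exponents as rows Θ,T,I / cols t,ΔT,ω,f,i,γ:
  Θ: [ 0  1  0  0  0  0]
  T: [ 1  0 -1 -1  0 -1]
  I: [ 0  0  0  0  1  0]
Echelon form has 3 nonzero rows (pivots: t,ΔT,i)
Repeat: t,ΔT,i; free: ω,f,γ
RREF:
  r0: [   1    0   -1   -1    0   -1]
  r1: [   0    1    0    0    0    0]
  r2: [   0    0    0    0    1    0]
Fix exponent of γ at 1, ω at 0, f at 0; solve each RREF row for its pivot's exponent:
  r0: exp(t) + (-1)·1 = 0 ⇒ exp(t) = 1
  r1: exp(ΔT) + (0)·1 = 0 ⇒ exp(ΔT) = 0
  r2: exp(i) + (0)·1 = 0 ⇒ exp(i) = 0
Π_3 = t · γ

["1", "0", "0", "0", "0", "1"]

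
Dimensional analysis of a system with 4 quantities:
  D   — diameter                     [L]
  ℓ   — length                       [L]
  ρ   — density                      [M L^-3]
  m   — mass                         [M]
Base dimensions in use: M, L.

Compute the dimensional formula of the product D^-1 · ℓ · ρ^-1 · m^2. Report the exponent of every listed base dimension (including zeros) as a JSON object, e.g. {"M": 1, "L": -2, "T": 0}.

Exponent matrix [M,L] × [D,ℓ,ρ,m]:
  M: [ 0  0  1  1]
  L: [ 1  1 -3  0]
  [M]: (-1)·0+(1)·0+(-1)·1+(2)·1 = 1
  [L]: (-1)·1+(1)·1+(-1)·-3+(2)·0 = 3
⇒ M L^3

{"M": 1, "L": 3}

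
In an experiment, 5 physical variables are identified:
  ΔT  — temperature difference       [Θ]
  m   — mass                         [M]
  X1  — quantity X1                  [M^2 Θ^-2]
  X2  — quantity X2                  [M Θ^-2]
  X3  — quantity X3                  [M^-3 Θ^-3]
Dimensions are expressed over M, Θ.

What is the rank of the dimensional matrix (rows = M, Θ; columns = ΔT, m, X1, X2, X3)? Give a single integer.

Dimensional matrix (M×Θ by ΔT×m×X1×X2×X3):
  M: [ 0  1  2  1 -3]
  Θ: [ 1  0 -2 -2 -3]
RREF → pivots at {ΔT,m} ⇒ r = 2

2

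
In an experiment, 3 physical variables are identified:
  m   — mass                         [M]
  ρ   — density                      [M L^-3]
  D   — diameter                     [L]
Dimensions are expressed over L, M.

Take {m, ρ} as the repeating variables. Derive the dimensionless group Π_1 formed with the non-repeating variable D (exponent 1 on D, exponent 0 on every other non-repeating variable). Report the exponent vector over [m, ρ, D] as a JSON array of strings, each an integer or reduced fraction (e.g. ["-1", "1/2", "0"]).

["-1/3", "1/3", "1"]

Write exponents as rows L,M / cols m,ρ,D:
  L: [ 0 -3  1]
  M: [ 1  1  0]
Echelon form has 2 nonzero rows (pivots: m,ρ)
Repeat: m,ρ; free: D
RREF:
  r0: [   1    0  1/3]
  r1: [   0    1 -1/3]
Fix exponent of D at 1; solve each RREF row for its pivot's exponent:
  r0: exp(m) + (1/3)·1 = 0 ⇒ exp(m) = -1/3
  r1: exp(ρ) + (-1/3)·1 = 0 ⇒ exp(ρ) = 1/3
Π_1 = m^(-1/3) · ρ^(1/3) · D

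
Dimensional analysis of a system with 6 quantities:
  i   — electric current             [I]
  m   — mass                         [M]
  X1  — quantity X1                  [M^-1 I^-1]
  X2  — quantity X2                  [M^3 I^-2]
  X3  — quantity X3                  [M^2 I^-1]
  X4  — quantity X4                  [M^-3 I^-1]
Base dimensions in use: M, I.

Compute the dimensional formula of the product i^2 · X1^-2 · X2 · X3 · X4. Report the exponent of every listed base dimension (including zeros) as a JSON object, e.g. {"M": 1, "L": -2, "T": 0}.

{"M": 4, "I": 0}

Exponent matrix [M,I] × [i,m,X1,X2,X3,X4]:
  M: [ 0  1 -1  3  2 -3]
  I: [ 1  0 -1 -2 -1 -1]
  [M]: (2)·0+(-2)·-1+(1)·3+(1)·2+(1)·-3 = 4
  [I]: (2)·1+(-2)·-1+(1)·-2+(1)·-1+(1)·-1 = 0
⇒ M^4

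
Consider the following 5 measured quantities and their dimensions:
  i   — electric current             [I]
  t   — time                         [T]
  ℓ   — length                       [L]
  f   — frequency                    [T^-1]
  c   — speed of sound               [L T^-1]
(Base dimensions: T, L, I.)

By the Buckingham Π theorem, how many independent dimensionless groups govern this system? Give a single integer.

Write exponents as rows T,L,I / cols i,t,ℓ,f,c:
  T: [ 0  1  0 -1 -1]
  L: [ 0  0  1  0  1]
  I: [ 1  0  0  0  0]
RREF → pivots at {i,t,ℓ} ⇒ r = 3
5 vars − rank 3 = 2 Π groups

2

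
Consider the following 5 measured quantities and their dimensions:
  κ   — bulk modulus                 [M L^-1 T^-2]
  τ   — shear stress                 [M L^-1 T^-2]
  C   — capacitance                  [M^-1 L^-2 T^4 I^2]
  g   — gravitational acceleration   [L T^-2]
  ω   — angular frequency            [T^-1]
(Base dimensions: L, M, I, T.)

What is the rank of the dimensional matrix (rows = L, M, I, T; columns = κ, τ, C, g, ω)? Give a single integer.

4

Dimensional matrix (L×M×I×T by κ×τ×C×g×ω):
  L: [-1 -1 -2  1  0]
  M: [ 1  1 -1  0  0]
  I: [ 0  0  2  0  0]
  T: [-2 -2  4 -2 -1]
Row reduction gives pivot columns κ,C,g,ω; rank = 4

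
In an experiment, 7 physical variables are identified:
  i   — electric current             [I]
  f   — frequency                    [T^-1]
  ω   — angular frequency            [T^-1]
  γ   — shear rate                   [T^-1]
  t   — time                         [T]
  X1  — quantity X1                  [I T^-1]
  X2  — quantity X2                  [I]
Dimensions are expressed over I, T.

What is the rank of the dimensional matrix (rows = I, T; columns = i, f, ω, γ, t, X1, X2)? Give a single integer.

Write exponents as rows I,T / cols i,f,ω,γ,t,X1,X2:
  I: [ 1  0  0  0  0  1  1]
  T: [ 0 -1 -1 -1  1 -1  0]
Echelon form has 2 nonzero rows (pivots: i,f)

2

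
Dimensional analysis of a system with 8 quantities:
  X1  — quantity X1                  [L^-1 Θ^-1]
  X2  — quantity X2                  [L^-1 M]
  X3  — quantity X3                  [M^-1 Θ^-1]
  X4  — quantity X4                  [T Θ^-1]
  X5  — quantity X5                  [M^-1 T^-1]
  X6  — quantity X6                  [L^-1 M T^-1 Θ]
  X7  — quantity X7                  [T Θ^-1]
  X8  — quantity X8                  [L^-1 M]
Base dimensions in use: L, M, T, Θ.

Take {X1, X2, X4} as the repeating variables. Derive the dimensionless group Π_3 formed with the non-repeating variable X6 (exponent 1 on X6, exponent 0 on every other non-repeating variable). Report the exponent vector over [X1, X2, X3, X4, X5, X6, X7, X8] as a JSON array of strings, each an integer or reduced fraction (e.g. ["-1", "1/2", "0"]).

["0", "-1", "0", "1", "0", "1", "0", "0"]

Dimensional matrix (L×M×T×Θ by X1×X2×X3×X4×X5×X6×X7×X8):
  L: [-1 -1  0  0  0 -1  0 -1]
  M: [ 0  1 -1  0 -1  1  0  1]
  T: [ 0  0  0  1 -1 -1  1  0]
  Θ: [-1  0 -1 -1  0  1 -1  0]
Echelon form has 3 nonzero rows (pivots: X1,X2,X4)
Pivot set = {X1,X2,X4}, free = {X3,X5,X6,X7,X8}
RREF:
  r0: [   1    0    1    0    1    0    0    0]
  r1: [   0    1   -1    0   -1    1    0    1]
  r2: [   0    0    0    1   -1   -1    1    0]
  r3: [   0    0    0    0    0    0    0    0]
Fix exponent of X6 at 1, X3 at 0, X5 at 0, X7 at 0, X8 at 0; solve each RREF row for its pivot's exponent:
  r0: exp(X1) + (0)·1 = 0 ⇒ exp(X1) = 0
  r1: exp(X2) + (1)·1 = 0 ⇒ exp(X2) = -1
  r2: exp(X4) + (-1)·1 = 0 ⇒ exp(X4) = 1
Π_3 = X2^-1 · X4 · X6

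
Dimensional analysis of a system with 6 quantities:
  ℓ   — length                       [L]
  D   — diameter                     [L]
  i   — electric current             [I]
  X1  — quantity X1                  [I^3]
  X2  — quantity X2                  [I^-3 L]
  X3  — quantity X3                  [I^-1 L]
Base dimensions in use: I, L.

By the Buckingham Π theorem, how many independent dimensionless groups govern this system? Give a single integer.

Exponent matrix [I,L] × [ℓ,D,i,X1,X2,X3]:
  I: [ 0  0  1  3 -3 -1]
  L: [ 1  1  0  0  1  1]
RREF → pivots at {ℓ,i} ⇒ r = 2
6 vars − rank 2 = 4 Π groups

4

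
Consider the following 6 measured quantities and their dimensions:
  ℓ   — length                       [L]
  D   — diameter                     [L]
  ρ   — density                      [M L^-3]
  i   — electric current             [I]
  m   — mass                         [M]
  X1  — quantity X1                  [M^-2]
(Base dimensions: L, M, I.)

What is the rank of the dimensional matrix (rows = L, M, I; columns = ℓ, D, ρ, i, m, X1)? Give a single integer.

Dimensional matrix (L×M×I by ℓ×D×ρ×i×m×X1):
  L: [ 1  1 -3  0  0  0]
  M: [ 0  0  1  0  1 -2]
  I: [ 0  0  0  1  0  0]
RREF → pivots at {ℓ,ρ,i} ⇒ r = 3

3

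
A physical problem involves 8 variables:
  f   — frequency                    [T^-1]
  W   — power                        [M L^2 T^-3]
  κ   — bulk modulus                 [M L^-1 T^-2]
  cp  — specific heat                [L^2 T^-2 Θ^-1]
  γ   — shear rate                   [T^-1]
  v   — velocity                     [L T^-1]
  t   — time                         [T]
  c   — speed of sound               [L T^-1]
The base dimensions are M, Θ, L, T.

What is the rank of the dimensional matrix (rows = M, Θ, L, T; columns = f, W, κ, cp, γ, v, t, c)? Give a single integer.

4

Dimensional matrix (M×Θ×L×T by f×W×κ×cp×γ×v×t×c):
  M: [ 0  1  1  0  0  0  0  0]
  Θ: [ 0  0  0 -1  0  0  0  0]
  L: [ 0  2 -1  2  0  1  0  1]
  T: [-1 -3 -2 -2 -1 -1  1 -1]
Row reduction gives pivot columns f,W,κ,cp; rank = 4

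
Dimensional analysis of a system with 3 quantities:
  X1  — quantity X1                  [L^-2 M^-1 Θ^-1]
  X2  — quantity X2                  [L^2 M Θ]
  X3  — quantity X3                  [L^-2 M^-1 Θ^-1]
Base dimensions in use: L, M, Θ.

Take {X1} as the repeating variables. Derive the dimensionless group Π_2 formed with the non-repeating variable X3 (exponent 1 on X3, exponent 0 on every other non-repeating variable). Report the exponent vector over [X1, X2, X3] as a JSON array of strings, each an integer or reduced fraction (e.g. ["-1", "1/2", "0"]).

Exponent matrix [L,M,Θ] × [X1,X2,X3]:
  L: [-2  2 -2]
  M: [-1  1 -1]
  Θ: [-1  1 -1]
Echelon form has 1 nonzero rows (pivots: X1)
Repeat: X1; free: X2,X3
RREF:
  r0: [   1   -1    1]
  r1: [   0    0    0]
  r2: [   0    0    0]
Fix exponent of X3 at 1, X2 at 0; solve each RREF row for its pivot's exponent:
  r0: exp(X1) + (1)·1 = 0 ⇒ exp(X1) = -1
Π_2 = X1^-1 · X3

["-1", "0", "1"]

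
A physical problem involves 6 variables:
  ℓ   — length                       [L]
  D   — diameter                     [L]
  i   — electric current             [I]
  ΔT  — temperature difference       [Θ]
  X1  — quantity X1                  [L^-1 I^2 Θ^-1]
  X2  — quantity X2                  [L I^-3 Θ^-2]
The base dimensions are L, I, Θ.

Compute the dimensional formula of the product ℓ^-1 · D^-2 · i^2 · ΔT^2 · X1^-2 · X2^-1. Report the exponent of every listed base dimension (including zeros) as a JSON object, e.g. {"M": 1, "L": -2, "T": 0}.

{"L": -2, "I": 1, "Θ": 6}

Exponent matrix [L,I,Θ] × [ℓ,D,i,ΔT,X1,X2]:
  L: [ 1  1  0  0 -1  1]
  I: [ 0  0  1  0  2 -3]
  Θ: [ 0  0  0  1 -1 -2]
  [L]: (-1)·1+(-2)·1+(2)·0+(2)·0+(-2)·-1+(-1)·1 = -2
  [I]: (-1)·0+(-2)·0+(2)·1+(2)·0+(-2)·2+(-1)·-3 = 1
  [Θ]: (-1)·0+(-2)·0+(2)·0+(2)·1+(-2)·-1+(-1)·-2 = 6
⇒ L^-2 I Θ^6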